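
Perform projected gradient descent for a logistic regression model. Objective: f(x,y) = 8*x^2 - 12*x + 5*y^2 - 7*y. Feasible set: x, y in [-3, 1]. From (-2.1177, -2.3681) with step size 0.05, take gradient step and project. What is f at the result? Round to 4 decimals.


Step 1: Compute gradient at (-2.1177, -2.3681).
grad_x = 2*8*-2.1177 - 12 = -45.8832
grad_y = 2*5*-2.3681 - 7 = -30.681
Step 2: Gradient step.
x_raw = -2.1177 - 0.05*-45.8832 = 0.1765
y_raw = -2.3681 - 0.05*-30.681 = -0.8341
Step 3: Project onto [-3, 1].
x_proj = clip(0.1765) = 0.1765
y_proj = clip(-0.8341) = -0.8341
Step 4: Evaluate f.
f(0.1765, -0.8341) = 7.4481


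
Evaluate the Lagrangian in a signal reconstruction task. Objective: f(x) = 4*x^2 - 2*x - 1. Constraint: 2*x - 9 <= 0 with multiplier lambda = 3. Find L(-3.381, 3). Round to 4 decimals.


Step 1: Evaluate f(x).
f(-3.381) = 4*(-3.381)^2 - 2*(-3.381) - 1 = 51.4866
Step 2: Evaluate g(x).
g(-3.381) = 2*-3.381 - 9 = -15.762
Step 3: Compute Lagrangian.
L = 51.4866 + 3*-15.762 = 4.2006


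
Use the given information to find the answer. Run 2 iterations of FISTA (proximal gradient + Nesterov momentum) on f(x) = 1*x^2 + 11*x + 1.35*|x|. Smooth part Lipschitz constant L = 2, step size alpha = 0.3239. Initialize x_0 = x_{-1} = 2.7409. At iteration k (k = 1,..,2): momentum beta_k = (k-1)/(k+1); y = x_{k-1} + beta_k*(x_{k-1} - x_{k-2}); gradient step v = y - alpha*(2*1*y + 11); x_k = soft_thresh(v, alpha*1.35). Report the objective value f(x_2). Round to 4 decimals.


FISTA on f(x) = 1*x^2 + 11*x + 1.35*|x|
L = 2, alpha = 0.3239
Iteration 1: beta = 0.0, y = 2.7409 + 0.0*(2.7409 - 2.7409) = 2.7409
  grad(y) = 16.4818, v = y - alpha*grad = -2.5976
  prox(v) = soft_thresh(-2.5976, 0.4373) = -2.1603
Iteration 2: beta = 0.3333, y = -2.1603 + 0.3333*(-2.1603 - 2.7409) = -3.794
  grad(y) = 3.412, v = y - alpha*grad = -4.8992
  prox(v) = soft_thresh(-4.8992, 0.4373) = -4.4619
f(x_2) = 1*(-4.4619)^2 + 11*(-4.4619) + 1.35*|-4.4619| = -23.1488


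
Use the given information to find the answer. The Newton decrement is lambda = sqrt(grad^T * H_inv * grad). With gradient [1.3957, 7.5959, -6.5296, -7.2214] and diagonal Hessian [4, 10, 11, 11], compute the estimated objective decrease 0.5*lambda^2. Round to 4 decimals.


Step 1: H is diagonal, so H^(-1) * g = [0.3489, 0.7596, -0.5936, -0.6565].
Step 2: g^T H^(-1) g = sum_i g_i^2 / H_ii
  = (1.3957)^2/4 + (7.5959)^2/10 + (-6.5296)^2/11 + (-7.2214)^2/11
  = 0.487 + 5.7698 + 3.876 + 4.7408 = 14.8735
Step 3: Objective decrease = 0.5 * g^T H^(-1) g = 7.4368


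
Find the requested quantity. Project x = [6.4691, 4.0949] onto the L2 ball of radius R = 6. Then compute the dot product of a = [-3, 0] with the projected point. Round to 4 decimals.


Step 1: Compute ||x|| (intermediates to 6 decimals).
||x|| = sqrt(6.4691^2 + 4.0949^2) = 7.656204
Step 2: Project.
Since ||x|| > R, scale = R/||x|| = 6/7.656204 = 0.783678, proj(x) = scale * x
proj(x) = [5.069691, 3.209083]
Step 3: Dot product.
a^T * proj(x) = -3*5.069691 + 0*3.209083 = -15.2091


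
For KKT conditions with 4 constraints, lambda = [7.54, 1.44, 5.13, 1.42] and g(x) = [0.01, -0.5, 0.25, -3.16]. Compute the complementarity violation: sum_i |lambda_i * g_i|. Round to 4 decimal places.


KKT complementary slackness check:
lambda_1 * g_1 = 7.54 * 0.01 = 0.0754
lambda_2 * g_2 = 1.44 * -0.5 = -0.72
lambda_3 * g_3 = 5.13 * 0.25 = 1.2825
lambda_4 * g_4 = 1.42 * -3.16 = -4.4872
Total violation = 0.0754 + 0.72 + 1.2825 + 4.4872 = 6.5651


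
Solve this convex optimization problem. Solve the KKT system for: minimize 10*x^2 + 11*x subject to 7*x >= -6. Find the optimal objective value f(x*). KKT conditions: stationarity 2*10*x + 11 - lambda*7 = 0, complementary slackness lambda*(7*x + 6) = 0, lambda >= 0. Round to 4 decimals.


Step 1: Try lambda = 0 (constraint inactive).
Stationarity: 2*10*x + 11 = 0
x* = -11/(2*10) = -0.55
Check constraint: 7*-0.55 = -3.85 >= -6 -- satisfied.
Step 2: Compute optimal value.
f(x*) = 10*(-0.55)^2 + 11*(-0.55) = -3.025


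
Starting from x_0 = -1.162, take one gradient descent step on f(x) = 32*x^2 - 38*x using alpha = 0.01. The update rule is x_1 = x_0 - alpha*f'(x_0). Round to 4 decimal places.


We compute the gradient at x_0 and apply the update.
f'(x) = 64*x - 38
f'(-1.162) = 64*-1.162 - 38 = -112.368
x_1 = -1.162 - 0.01*-112.368 = -0.0383


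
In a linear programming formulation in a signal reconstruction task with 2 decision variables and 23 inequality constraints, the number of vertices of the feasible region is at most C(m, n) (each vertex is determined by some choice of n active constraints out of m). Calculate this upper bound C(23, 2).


Each vertex corresponds to some choice of n active constraints out of m, so the number of vertices is at most C(m, n) = m! / (n!(m-n)!).
m = 23, n = 2
Numerator: 23 * 22
Denominator: 2! = 2
C(23, 2) = 253


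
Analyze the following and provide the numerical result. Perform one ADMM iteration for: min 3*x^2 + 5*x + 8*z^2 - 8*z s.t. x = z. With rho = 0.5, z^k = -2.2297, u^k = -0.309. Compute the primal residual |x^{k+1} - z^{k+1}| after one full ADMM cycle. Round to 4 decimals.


ADMM iteration with rho = 0.5, z^k = -2.2297, u^k = -0.309
Step 1: x-update.
Minimize 3*x^2 + 5*x + (0.5/2)*(x + 2.2297 - 0.309)^2
FOC: (2*3 + 0.5)*x = -5 + 0.5*(-2.2297 + 0.309)
x^{k+1} = -0.917
Step 2: z-update.
Minimize 8*z^2 - 8*z + (0.5/2)*(-0.917 - z - 0.309)^2
FOC: (2*8 + 0.5)*z = 8 + 0.5*(-0.917 - 0.309)
z^{k+1} = 0.4477
Step 3: u-update.
u^{k+1} = -0.309 - 0.917 - 0.4477 = -1.6737
Step 4: Primal residual = |-0.917 - 0.4477| = 1.3647


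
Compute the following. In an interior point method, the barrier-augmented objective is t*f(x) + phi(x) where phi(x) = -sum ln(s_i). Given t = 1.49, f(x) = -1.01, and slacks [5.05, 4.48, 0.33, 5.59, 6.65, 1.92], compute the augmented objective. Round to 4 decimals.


Step 1: Compute log-barrier.
ln values: [1.6194, 1.4996, -1.1087, 1.721, 1.8946, 0.6523]
phi = -(1.6194 + 1.4996 - 1.1087 + 1.721 + 1.8946 + 0.6523) = -6.2783
Step 2: Compute augmented objective.
t*f(x) = 1.49*-1.01 = -1.5049
Total = -1.5049 - 6.2783 = -7.7832


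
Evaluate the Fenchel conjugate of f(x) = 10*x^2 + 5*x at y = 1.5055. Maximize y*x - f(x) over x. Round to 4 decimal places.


f*(y) = sup_x {y*x - a*x^2 - b*x} = sup_x {(y-b)*x - a*x^2}
FOC: (y - b) - 2a*x = 0 => x* = (y - b)/(2a)
x* = (1.5055 - 5)/(2*10) = -0.1747
f*(1.5055) = (y-b)^2/(4a) = (1.5055 - 5)^2/(4*10)
= 12.2115/40 = 0.3053


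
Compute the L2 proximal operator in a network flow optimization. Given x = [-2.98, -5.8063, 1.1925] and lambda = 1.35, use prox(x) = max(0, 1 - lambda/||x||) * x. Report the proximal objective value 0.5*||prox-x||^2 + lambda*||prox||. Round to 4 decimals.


Step 1: Compute ||x||.
||x|| = 6.6344
Step 2: Compute scaling factor.
scale = max(0, 1 - 1.35/6.6344) = 0.7965
Step 3: prox(x) = [-2.3736, -4.6248, 0.9498]
||prox(x)|| = 5.2844
Step 4: Proximal objective.
0.5*||prox-x||^2 = 0.9113
lambda*||prox|| = 7.1339
Total = 8.0452


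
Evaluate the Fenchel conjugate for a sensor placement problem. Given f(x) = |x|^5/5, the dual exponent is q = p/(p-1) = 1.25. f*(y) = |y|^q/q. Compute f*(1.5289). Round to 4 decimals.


The conjugate exponent q satisfies 1/p + 1/q = 1.
p = 5, so q = 5/(5 - 1) = 1.25
|y|^q = 1.5289^1.25 = 1.7001
f*(1.5289) = 1.7001 / 1.25 = 1.3601


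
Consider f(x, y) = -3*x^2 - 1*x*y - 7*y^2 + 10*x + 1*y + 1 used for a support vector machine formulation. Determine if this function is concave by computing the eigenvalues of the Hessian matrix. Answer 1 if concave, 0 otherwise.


The Hessian of f(x,y) = -3*x^2 - 1*x*y - 7*y^2 + 10*x + 1*y + 1 is:
H = [[-6, -1], [-1, -14]]
Trace = -6 - 14 = -20
Determinant = -6*-14 - (-1)^2 = 83
Discriminant = (-20)^2 - 4*83 = 68.0
Eigenvalues: lambda_1 = -14.1231, lambda_2 = -5.8769
The function is concave.

1


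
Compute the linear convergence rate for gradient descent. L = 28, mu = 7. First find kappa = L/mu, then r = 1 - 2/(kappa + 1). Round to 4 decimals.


Step 1: Compute the condition number.
kappa = L/mu = 28/7 = 4.0
Step 2: Compute the convergence rate.
r = 1 - 2/(kappa + 1) = 1 - 2*mu/(L + mu) = (L - mu)/(L + mu) = 21/35 = 0.6


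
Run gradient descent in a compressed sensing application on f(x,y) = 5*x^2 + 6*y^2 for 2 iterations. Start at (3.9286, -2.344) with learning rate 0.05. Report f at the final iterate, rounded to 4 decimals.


Gradient descent on f(x,y) = 5*x^2 + 6*y^2.
Starting point: (3.9286, -2.344), alpha = 0.05
Step 1: grad_x = 2*5*3.9286 = 39.286, grad_y = 2*6*-2.344 = -28.128
  x_1 = 3.9286 - 0.05*39.286 = 1.9643
  y_1 = -2.344 - 0.05*-28.128 = -0.9376
Step 2: grad_x = 2*5*1.9643 = 19.643, grad_y = 2*6*-0.9376 = -11.2512
  x_2 = 1.9643 - 0.05*19.643 = 0.9822
  y_2 = -0.9376 - 0.05*-11.2512 = -0.375
f(0.9822, -0.375) = 5*0.9822^2 + 6*(-0.375)^2 = 5.667


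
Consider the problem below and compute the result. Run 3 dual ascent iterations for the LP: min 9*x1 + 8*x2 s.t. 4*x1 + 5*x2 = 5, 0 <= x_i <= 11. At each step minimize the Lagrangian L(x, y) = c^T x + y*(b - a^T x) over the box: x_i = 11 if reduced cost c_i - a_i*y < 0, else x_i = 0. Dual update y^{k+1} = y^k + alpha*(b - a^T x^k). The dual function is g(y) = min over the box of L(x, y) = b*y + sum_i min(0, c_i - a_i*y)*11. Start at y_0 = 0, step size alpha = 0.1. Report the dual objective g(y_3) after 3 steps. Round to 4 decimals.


Dual ascent for LP: min 9*x1 + 8*x2, 4*x1 + 5*x2 = 5, 0 <= x_i <= 11
Step 1: y^k = 0.0, reduced costs: (9.0, 8.0)
  x^k = (0.0, 0.0), subgradient = b - a^T x = 5.0
  y^{k+1} = 0.0 + 0.1*5.0 = 0.5
Step 2: y^k = 0.5, reduced costs: (7.0, 5.5)
  x^k = (0.0, 0.0), subgradient = b - a^T x = 5.0
  y^{k+1} = 0.5 + 0.1*5.0 = 1.0
Step 3: y^k = 1.0, reduced costs: (5.0, 3.0)
  x^k = (0.0, 0.0), subgradient = b - a^T x = 5.0
  y^{k+1} = 1.0 + 0.1*5.0 = 1.5
Dual objective at y_3 = 1.5: reduced costs (3.0, 0.5), box minimizer x = (0.0, 0.0)
g(y_3) = b*y + (c1 - a1*y)*x1 + (c2 - a2*y)*x2 = 5*1.5 + 3.0*0.0 + 0.5*0.0 = 7.5 + 0.0 + 0.0 = 7.5


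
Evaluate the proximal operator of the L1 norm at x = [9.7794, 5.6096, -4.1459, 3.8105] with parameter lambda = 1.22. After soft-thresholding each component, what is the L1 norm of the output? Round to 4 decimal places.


Soft-thresholding with lambda = 1.22:
prox(9.7794) = sign(9.7794)*max(|9.7794| - 1.22, 0) = 8.5594
prox(5.6096) = sign(5.6096)*max(|5.6096| - 1.22, 0) = 4.3896
prox(-4.1459) = sign(-4.1459)*max(|-4.1459| - 1.22, 0) = -2.9259
prox(3.8105) = sign(3.8105)*max(|3.8105| - 1.22, 0) = 2.5905
prox(x) = [8.5594, 4.3896, -2.9259, 2.5905]
||prox(x)||_1 = 8.5594 + 4.3896 + 2.9259 + 2.5905 = 18.4654


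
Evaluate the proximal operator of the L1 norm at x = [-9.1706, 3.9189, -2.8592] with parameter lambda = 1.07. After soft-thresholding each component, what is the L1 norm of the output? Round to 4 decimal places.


Soft-thresholding with lambda = 1.07:
prox(-9.1706) = sign(-9.1706)*max(|-9.1706| - 1.07, 0) = -8.1006
prox(3.9189) = sign(3.9189)*max(|3.9189| - 1.07, 0) = 2.8489
prox(-2.8592) = sign(-2.8592)*max(|-2.8592| - 1.07, 0) = -1.7892
prox(x) = [-8.1006, 2.8489, -1.7892]
||prox(x)||_1 = 8.1006 + 2.8489 + 1.7892 = 12.7387


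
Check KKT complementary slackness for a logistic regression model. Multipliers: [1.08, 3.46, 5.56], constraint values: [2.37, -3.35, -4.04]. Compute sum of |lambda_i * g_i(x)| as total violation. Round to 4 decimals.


KKT complementary slackness check:
lambda_1 * g_1 = 1.08 * 2.37 = 2.5596
lambda_2 * g_2 = 3.46 * -3.35 = -11.591
lambda_3 * g_3 = 5.56 * -4.04 = -22.4624
Total violation = 2.5596 + 11.591 + 22.4624 = 36.613


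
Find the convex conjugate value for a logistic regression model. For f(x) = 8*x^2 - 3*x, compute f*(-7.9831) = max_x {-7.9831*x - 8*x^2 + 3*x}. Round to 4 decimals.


f*(y) = sup_x {y*x - a*x^2 - b*x} = sup_x {(y-b)*x - a*x^2}
FOC: (y - b) - 2a*x = 0 => x* = (y - b)/(2a)
x* = (-7.9831 + 3)/(2*8) = -0.3114
f*(-7.9831) = (y-b)^2/(4a) = (-7.9831 + 3)^2/(4*8)
= 24.8313/32 = 0.776


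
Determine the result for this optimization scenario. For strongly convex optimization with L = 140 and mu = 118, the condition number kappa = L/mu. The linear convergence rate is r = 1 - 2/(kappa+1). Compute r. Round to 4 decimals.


Step 1: Compute the condition number.
kappa = L/mu = 140/118 = 1.1864
Step 2: Compute the convergence rate.
r = 1 - 2/(kappa + 1) = 1 - 2*mu/(L + mu) = (L - mu)/(L + mu) = 22/258 = 0.0853


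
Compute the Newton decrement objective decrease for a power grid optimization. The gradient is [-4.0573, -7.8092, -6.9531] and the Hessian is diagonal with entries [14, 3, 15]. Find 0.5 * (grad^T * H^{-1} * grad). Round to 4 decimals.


Step 1: H is diagonal, so H^(-1) * g = [-0.2898, -2.6031, -0.4635].
Step 2: g^T H^(-1) g = sum_i g_i^2 / H_ii
  = (-4.0573)^2/14 + (-7.8092)^2/3 + (-6.9531)^2/15
  = 1.1758 + 20.3279 + 3.223 = 24.7267
Step 3: Objective decrease = 0.5 * g^T H^(-1) g = 12.3634


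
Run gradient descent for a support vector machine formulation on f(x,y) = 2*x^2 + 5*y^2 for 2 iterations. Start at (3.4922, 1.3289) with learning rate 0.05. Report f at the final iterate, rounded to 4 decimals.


Gradient descent on f(x,y) = 2*x^2 + 5*y^2.
Starting point: (3.4922, 1.3289), alpha = 0.05
Step 1: grad_x = 2*2*3.4922 = 13.9688, grad_y = 2*5*1.3289 = 13.289
  x_1 = 3.4922 - 0.05*13.9688 = 2.7938
  y_1 = 1.3289 - 0.05*13.289 = 0.6645
Step 2: grad_x = 2*2*2.7938 = 11.175, grad_y = 2*5*0.6645 = 6.6445
  x_2 = 2.7938 - 0.05*11.175 = 2.235
  y_2 = 0.6645 - 0.05*6.6445 = 0.3322
f(2.235, 0.3322) = 2*2.235^2 + 5*0.3322^2 = 10.5424


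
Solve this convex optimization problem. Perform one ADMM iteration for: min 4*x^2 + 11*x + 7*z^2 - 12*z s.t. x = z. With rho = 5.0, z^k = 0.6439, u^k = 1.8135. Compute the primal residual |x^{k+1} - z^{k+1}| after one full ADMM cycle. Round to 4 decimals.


ADMM iteration with rho = 5.0, z^k = 0.6439, u^k = 1.8135
Step 1: x-update.
Minimize 4*x^2 + 11*x + (5.0/2)*(x - 0.6439 + 1.8135)^2
FOC: (2*4 + 5.0)*x = -11 + 5.0*(0.6439 - 1.8135)
x^{k+1} = -1.296
Step 2: z-update.
Minimize 7*z^2 - 12*z + (5.0/2)*(-1.296 - z + 1.8135)^2
FOC: (2*7 + 5.0)*z = 12 + 5.0*(-1.296 + 1.8135)
z^{k+1} = 0.7678
Step 3: u-update.
u^{k+1} = 1.8135 - 1.296 - 0.7678 = -0.2503
Step 4: Primal residual = |-1.296 - 0.7678| = 2.0638


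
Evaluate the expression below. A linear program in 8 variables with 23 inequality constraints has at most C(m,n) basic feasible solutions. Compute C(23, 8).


Each vertex corresponds to some choice of n active constraints out of m, so the number of vertices is at most C(m, n) = m! / (n!(m-n)!).
m = 23, n = 8
Numerator: 23 * 22 * 21 * 20 * 19 * 18 * 17 * 16
Denominator: 8! = 40320
C(23, 8) = 490314


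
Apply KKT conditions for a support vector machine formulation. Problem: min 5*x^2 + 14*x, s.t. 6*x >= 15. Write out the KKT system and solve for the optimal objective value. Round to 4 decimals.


Step 1: Try lambda = 0 (constraint inactive).
x_unc = -14/(2*5) = -1.4
Check: 6*-1.4 = -8.4 < 15 -- violated!
Step 2: Constraint must be active: 6*x = 15
x* = 15/6 = 2.5
lambda = (2*5*2.5 + 14)/6 = 6.5
Step 3: Compute optimal value.
f(x*) = 5*2.5^2 + 14*2.5 = 66.25


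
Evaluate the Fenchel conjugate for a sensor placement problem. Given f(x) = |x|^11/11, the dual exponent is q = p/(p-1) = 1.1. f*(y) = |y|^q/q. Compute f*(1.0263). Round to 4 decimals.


The conjugate exponent q satisfies 1/p + 1/q = 1.
p = 11, so q = 11/(11 - 1) = 1.1
|y|^q = 1.0263^1.1 = 1.029
f*(1.0263) = 1.029 / 1.1 = 0.9354


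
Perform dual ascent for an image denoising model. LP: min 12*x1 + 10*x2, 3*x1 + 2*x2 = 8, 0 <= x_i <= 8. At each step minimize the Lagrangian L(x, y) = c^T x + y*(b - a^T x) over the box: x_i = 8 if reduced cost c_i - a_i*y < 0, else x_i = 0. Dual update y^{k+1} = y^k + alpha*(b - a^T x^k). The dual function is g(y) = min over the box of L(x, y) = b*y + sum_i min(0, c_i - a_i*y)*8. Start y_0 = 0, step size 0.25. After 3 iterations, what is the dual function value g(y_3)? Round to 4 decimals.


Dual ascent for LP: min 12*x1 + 10*x2, 3*x1 + 2*x2 = 8, 0 <= x_i <= 8
Step 1: y^k = 0.0, reduced costs: (12.0, 10.0)
  x^k = (0.0, 0.0), subgradient = b - a^T x = 8.0
  y^{k+1} = 0.0 + 0.25*8.0 = 2.0
Step 2: y^k = 2.0, reduced costs: (6.0, 6.0)
  x^k = (0.0, 0.0), subgradient = b - a^T x = 8.0
  y^{k+1} = 2.0 + 0.25*8.0 = 4.0
Step 3: y^k = 4.0, reduced costs: (0.0, 2.0)
  x^k = (0.0, 0.0), subgradient = b - a^T x = 8.0
  y^{k+1} = 4.0 + 0.25*8.0 = 6.0
Dual objective at y_3 = 6.0: reduced costs (-6.0, -2.0), box minimizer x = (8.0, 8.0)
g(y_3) = b*y + (c1 - a1*y)*x1 + (c2 - a2*y)*x2 = 8*6.0 + (-6.0)*8.0 + (-2.0)*8.0 = 48.0 - 48.0 - 16.0 = -16.0


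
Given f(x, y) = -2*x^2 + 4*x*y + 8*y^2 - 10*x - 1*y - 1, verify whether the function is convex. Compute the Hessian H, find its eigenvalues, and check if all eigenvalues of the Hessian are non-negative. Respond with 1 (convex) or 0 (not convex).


The Hessian of f(x,y) = -2*x^2 + 4*x*y + 8*y^2 - 10*x - 1*y - 1 is:
H = [[-4, 4], [4, 16]]
Trace = -4 + 16 = 12
Determinant = -4*16 - (4)^2 = -80
Discriminant = (12)^2 - 4*-80 = 464.0
Eigenvalues: lambda_1 = -4.7703, lambda_2 = 16.7703
The function is not convex.

0


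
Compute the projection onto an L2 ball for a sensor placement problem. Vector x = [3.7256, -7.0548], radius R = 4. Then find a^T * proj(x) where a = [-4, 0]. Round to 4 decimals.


Step 1: Compute ||x|| (intermediates to 6 decimals).
||x|| = sqrt(3.7256^2 + (-7.0548)^2) = 7.978114
Step 2: Project.
Since ||x|| > R, scale = R/||x|| = 4/7.978114 = 0.501372, proj(x) = scale * x
proj(x) = [1.867912, -3.537079]
Step 3: Dot product.
a^T * proj(x) = -4*1.867912 + 0*(-3.537079) = -7.4716


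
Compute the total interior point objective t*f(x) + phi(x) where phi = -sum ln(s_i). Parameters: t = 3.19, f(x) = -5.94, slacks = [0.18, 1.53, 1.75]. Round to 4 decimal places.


Step 1: Compute log-barrier.
ln values: [-1.7148, 0.4253, 0.5596]
phi = -(-1.7148 + 0.4253 + 0.5596) = 0.7299
Step 2: Compute augmented objective.
t*f(x) = 3.19*-5.94 = -18.9486
Total = -18.9486 + 0.7299 = -18.2187


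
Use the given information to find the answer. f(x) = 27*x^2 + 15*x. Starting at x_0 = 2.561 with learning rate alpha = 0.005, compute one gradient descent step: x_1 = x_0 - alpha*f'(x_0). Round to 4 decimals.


We compute the gradient at x_0 and apply the update.
f'(x) = 54*x + 15
f'(2.561) = 54*2.561 + 15 = 153.294
x_1 = 2.561 - 0.005*153.294 = 1.7945


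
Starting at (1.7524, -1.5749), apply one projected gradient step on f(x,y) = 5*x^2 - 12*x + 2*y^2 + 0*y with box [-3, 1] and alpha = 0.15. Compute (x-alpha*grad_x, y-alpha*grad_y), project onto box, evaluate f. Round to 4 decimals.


Step 1: Compute gradient at (1.7524, -1.5749).
grad_x = 2*5*1.7524 - 12 = 5.524
grad_y = 2*2*-1.5749 + 0 = -6.2996
Step 2: Gradient step.
x_raw = 1.7524 - 0.15*5.524 = 0.9238
y_raw = -1.5749 - 0.15*-6.2996 = -0.63
Step 3: Project onto [-3, 1].
x_proj = clip(0.9238) = 0.9238
y_proj = clip(-0.63) = -0.63
Step 4: Evaluate f.
f(0.9238, -0.63) = -6.0249


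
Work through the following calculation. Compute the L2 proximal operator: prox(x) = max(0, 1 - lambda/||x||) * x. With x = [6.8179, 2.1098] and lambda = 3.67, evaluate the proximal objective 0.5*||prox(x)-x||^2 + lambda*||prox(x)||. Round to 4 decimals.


Step 1: Compute ||x||.
||x|| = 7.1369
Step 2: Compute scaling factor.
scale = max(0, 1 - 3.67/7.1369) = 0.4858
Step 3: prox(x) = [3.3119, 1.0249]
||prox(x)|| = 3.4669
Step 4: Proximal objective.
0.5*||prox-x||^2 = 6.7345
lambda*||prox|| = 12.7235
Total = 19.4579


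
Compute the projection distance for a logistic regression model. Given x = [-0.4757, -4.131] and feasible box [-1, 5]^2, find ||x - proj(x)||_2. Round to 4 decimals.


Project each component onto [-1, 5].
clip(-0.4757) = -0.4757, clip(-4.131) = -1.0
Projection = [-0.4757, -1.0]
Squared diffs: [0.0, 9.8032]
Distance = sqrt(9.8032) = 3.131


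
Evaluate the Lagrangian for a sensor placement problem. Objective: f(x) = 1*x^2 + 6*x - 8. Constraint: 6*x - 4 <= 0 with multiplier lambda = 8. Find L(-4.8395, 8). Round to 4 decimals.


Step 1: Evaluate f(x).
f(-4.8395) = 1*(-4.8395)^2 + 6*(-4.8395) - 8 = -13.6162
Step 2: Evaluate g(x).
g(-4.8395) = 6*-4.8395 - 4 = -33.037
Step 3: Compute Lagrangian.
L = -13.6162 + 8*-33.037 = -277.9122


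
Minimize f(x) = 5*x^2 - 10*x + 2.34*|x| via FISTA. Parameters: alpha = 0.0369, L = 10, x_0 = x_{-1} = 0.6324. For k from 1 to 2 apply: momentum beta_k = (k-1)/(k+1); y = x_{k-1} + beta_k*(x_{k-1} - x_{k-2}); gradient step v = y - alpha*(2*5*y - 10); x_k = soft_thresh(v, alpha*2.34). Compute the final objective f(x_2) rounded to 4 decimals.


FISTA on f(x) = 5*x^2 - 10*x + 2.34*|x|
L = 10, alpha = 0.0369
Iteration 1: beta = 0.0, y = 0.6324 + 0.0*(0.6324 - 0.6324) = 0.6324
  grad(y) = -3.676, v = y - alpha*grad = 0.768
  prox(v) = soft_thresh(0.768, 0.0863) = 0.6817
Iteration 2: beta = 0.3333, y = 0.6817 + 0.3333*(0.6817 - 0.6324) = 0.6981
  grad(y) = -3.0187, v = y - alpha*grad = 0.8095
  prox(v) = soft_thresh(0.8095, 0.0863) = 0.7232
f(x_2) = 5*0.7232^2 - 10*0.7232 + 2.34*|0.7232| = -2.9246


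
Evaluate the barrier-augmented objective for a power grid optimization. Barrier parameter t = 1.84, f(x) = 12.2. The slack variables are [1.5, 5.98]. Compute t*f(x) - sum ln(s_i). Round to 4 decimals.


Step 1: Compute log-barrier.
ln values: [0.4055, 1.7884]
phi = -(0.4055 + 1.7884) = -2.1939
Step 2: Compute augmented objective.
t*f(x) = 1.84*12.2 = 22.448
Total = 22.448 - 2.1939 = 20.2541


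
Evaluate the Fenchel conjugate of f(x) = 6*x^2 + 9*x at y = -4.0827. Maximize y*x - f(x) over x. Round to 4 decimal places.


f*(y) = sup_x {y*x - a*x^2 - b*x} = sup_x {(y-b)*x - a*x^2}
FOC: (y - b) - 2a*x = 0 => x* = (y - b)/(2a)
x* = (-4.0827 - 9)/(2*6) = -1.0902
f*(-4.0827) = (y-b)^2/(4a) = (-4.0827 - 9)^2/(4*6)
= 171.157/24 = 7.1315


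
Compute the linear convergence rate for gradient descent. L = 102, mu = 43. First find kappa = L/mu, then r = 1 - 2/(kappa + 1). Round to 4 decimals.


Step 1: Compute the condition number.
kappa = L/mu = 102/43 = 2.3721
Step 2: Compute the convergence rate.
r = 1 - 2/(kappa + 1) = 1 - 2*mu/(L + mu) = (L - mu)/(L + mu) = 59/145 = 0.4069


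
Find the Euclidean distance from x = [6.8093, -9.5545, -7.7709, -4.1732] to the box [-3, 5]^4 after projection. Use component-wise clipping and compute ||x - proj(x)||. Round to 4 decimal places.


Project each component onto [-3, 5].
clip(6.8093) = 5.0, clip(-9.5545) = -3.0, clip(-7.7709) = -3.0, clip(-4.1732) = -3.0
Projection = [5.0, -3.0, -3.0, -3.0]
Squared diffs: [3.2736, 42.9615, 22.7615, 1.3764]
Distance = sqrt(70.373) = 8.3889


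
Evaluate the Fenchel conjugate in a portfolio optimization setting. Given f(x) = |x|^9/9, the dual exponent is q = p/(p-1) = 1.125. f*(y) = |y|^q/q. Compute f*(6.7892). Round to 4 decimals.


The conjugate exponent q satisfies 1/p + 1/q = 1.
p = 9, so q = 9/(9 - 1) = 1.125
|y|^q = 6.7892^1.125 = 8.6257
f*(6.7892) = 8.6257 / 1.125 = 7.6673


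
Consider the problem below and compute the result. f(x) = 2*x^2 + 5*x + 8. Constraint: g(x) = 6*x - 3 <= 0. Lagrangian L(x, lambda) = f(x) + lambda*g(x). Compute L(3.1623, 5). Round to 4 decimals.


Step 1: Evaluate f(x).
f(3.1623) = 2*3.1623^2 + 5*3.1623 + 8 = 43.8118
Step 2: Evaluate g(x).
g(3.1623) = 6*3.1623 - 3 = 15.9738
Step 3: Compute Lagrangian.
L = 43.8118 + 5*15.9738 = 123.6808


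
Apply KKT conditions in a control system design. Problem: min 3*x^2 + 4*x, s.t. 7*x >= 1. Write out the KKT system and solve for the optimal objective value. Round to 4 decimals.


Step 1: Try lambda = 0 (constraint inactive).
x_unc = -4/(2*3) = -0.6667
Check: 7*-0.6667 = -4.6669 < 1 -- violated!
Step 2: Constraint must be active: 7*x = 1
x* = 1/7 = 0.1429 (rounded; the exact value 1/7 is used below)
lambda = (2*3*(1/7) + 4)/7 = 0.6939
Step 3: Compute optimal value.
f(x*) = 3*(1/7)^2 + 4*(1/7) = 0.6327


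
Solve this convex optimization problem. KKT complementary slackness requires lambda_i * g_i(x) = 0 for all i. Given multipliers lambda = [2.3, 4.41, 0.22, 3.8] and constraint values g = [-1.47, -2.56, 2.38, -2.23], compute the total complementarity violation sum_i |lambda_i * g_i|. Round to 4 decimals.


KKT complementary slackness check:
lambda_1 * g_1 = 2.3 * -1.47 = -3.381
lambda_2 * g_2 = 4.41 * -2.56 = -11.2896
lambda_3 * g_3 = 0.22 * 2.38 = 0.5236
lambda_4 * g_4 = 3.8 * -2.23 = -8.474
Total violation = 3.381 + 11.2896 + 0.5236 + 8.474 = 23.6682


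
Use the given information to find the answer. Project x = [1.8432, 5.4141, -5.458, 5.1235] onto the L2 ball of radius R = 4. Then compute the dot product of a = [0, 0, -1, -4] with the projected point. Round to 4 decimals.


Step 1: Compute ||x|| (intermediates to 6 decimals).
||x|| = sqrt(1.8432^2 + 5.4141^2 + (-5.458)^2 + 5.1235^2) = 9.420716
Step 2: Project.
Since ||x|| > R, scale = R/||x|| = 4/9.420716 = 0.424596, proj(x) = scale * x
proj(x) = [0.782615, 2.298805, -2.317445, 2.175418]
Step 3: Dot product.
a^T * proj(x) = 0*0.782615 + 0*2.298805 - 1*(-2.317445) - 4*2.175418 = -6.3842


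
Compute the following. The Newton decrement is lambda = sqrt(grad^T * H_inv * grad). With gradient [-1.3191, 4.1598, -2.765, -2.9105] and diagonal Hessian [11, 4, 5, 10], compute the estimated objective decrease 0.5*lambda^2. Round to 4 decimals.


Step 1: H is diagonal, so H^(-1) * g = [-0.1199, 1.04, -0.553, -0.2911].
Step 2: g^T H^(-1) g = sum_i g_i^2 / H_ii
  = (-1.3191)^2/11 + (4.1598)^2/4 + (-2.765)^2/5 + (-2.9105)^2/10
  = 0.1582 + 4.326 + 1.529 + 0.8471 = 6.8603
Step 3: Objective decrease = 0.5 * g^T H^(-1) g = 3.4302


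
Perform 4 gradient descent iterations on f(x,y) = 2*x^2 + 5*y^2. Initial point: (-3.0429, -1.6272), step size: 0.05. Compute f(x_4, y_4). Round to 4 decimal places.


Gradient descent on f(x,y) = 2*x^2 + 5*y^2.
Starting point: (-3.0429, -1.6272), alpha = 0.05
Step 1: grad_x = 2*2*-3.0429 = -12.1716, grad_y = 2*5*-1.6272 = -16.272
  x_1 = -3.0429 - 0.05*-12.1716 = -2.4343
  y_1 = -1.6272 - 0.05*-16.272 = -0.8136
Step 2: grad_x = 2*2*-2.4343 = -9.7373, grad_y = 2*5*-0.8136 = -8.136
  x_2 = -2.4343 - 0.05*-9.7373 = -1.9475
  y_2 = -0.8136 - 0.05*-8.136 = -0.4068
Step 3: grad_x = 2*2*-1.9475 = -7.7898, grad_y = 2*5*-0.4068 = -4.068
  x_3 = -1.9475 - 0.05*-7.7898 = -1.558
  y_3 = -0.4068 - 0.05*-4.068 = -0.2034
Step 4: grad_x = 2*2*-1.558 = -6.2319, grad_y = 2*5*-0.2034 = -2.034
  x_4 = -1.558 - 0.05*-6.2319 = -1.2464
  y_4 = -0.2034 - 0.05*-2.034 = -0.1017
f(-1.2464, -0.1017) = 2*(-1.2464)^2 + 5*(-0.1017)^2 = 3.1586


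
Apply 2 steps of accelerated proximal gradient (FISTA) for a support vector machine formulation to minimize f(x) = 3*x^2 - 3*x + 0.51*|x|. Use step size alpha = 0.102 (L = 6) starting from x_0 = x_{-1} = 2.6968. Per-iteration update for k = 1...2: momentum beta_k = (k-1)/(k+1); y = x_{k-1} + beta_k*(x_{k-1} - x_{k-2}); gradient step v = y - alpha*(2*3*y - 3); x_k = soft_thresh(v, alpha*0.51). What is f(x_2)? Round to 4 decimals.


FISTA on f(x) = 3*x^2 - 3*x + 0.51*|x|
L = 6, alpha = 0.102
Iteration 1: beta = 0.0, y = 2.6968 + 0.0*(2.6968 - 2.6968) = 2.6968
  grad(y) = 13.1808, v = y - alpha*grad = 1.3524
  prox(v) = soft_thresh(1.3524, 0.052) = 1.3003
Iteration 2: beta = 0.3333, y = 1.3003 + 0.3333*(1.3003 - 2.6968) = 0.8349
  grad(y) = 2.0091, v = y - alpha*grad = 0.6299
  prox(v) = soft_thresh(0.6299, 0.052) = 0.5779
f(x_2) = 3*0.5779^2 - 3*0.5779 + 0.51*|0.5779| = -0.4371


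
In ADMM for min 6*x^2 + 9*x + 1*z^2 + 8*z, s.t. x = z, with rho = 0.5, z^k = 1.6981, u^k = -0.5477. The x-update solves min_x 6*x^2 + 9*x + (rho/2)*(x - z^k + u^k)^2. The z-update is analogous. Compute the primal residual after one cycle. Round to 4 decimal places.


ADMM iteration with rho = 0.5, z^k = 1.6981, u^k = -0.5477
Step 1: x-update.
Minimize 6*x^2 + 9*x + (0.5/2)*(x - 1.6981 - 0.5477)^2
FOC: (2*6 + 0.5)*x = -9 + 0.5*(1.6981 + 0.5477)
x^{k+1} = -0.6302
Step 2: z-update.
Minimize 1*z^2 + 8*z + (0.5/2)*(-0.6302 - z - 0.5477)^2
FOC: (2*1 + 0.5)*z = -8 + 0.5*(-0.6302 - 0.5477)
z^{k+1} = -3.4356
Step 3: u-update.
u^{k+1} = -0.5477 - 0.6302 + 3.4356 = 2.2577
Step 4: Primal residual = |-0.6302 + 3.4356| = 2.8054


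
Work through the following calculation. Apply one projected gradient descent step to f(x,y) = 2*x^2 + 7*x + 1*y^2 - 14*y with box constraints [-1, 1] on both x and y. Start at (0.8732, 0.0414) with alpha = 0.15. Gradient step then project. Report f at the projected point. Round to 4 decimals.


Step 1: Compute gradient at (0.8732, 0.0414).
grad_x = 2*2*0.8732 + 7 = 10.4928
grad_y = 2*1*0.0414 - 14 = -13.9172
Step 2: Gradient step.
x_raw = 0.8732 - 0.15*10.4928 = -0.7007
y_raw = 0.0414 - 0.15*-13.9172 = 2.129
Step 3: Project onto [-1, 1].
x_proj = clip(-0.7007) = -0.7007
y_proj = clip(2.129) = 1.0
Step 4: Evaluate f.
f(-0.7007, 1.0) = -16.923


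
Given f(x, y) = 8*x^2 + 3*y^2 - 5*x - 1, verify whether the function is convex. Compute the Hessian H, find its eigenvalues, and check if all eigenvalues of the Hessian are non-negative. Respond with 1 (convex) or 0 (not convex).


The Hessian of f(x,y) = 8*x^2 + 3*y^2 - 5*x - 1 is:
H = [[16, 0], [0, 6]]
Trace = 16 + 6 = 22
Determinant = 16*6 - (0)^2 = 96
Discriminant = (22)^2 - 4*96 = 100.0
Eigenvalues: lambda_1 = 6.0, lambda_2 = 16.0
The function is convex.

1


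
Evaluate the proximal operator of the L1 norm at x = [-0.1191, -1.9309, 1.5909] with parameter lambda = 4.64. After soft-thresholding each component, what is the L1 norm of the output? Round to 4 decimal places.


Soft-thresholding with lambda = 4.64:
prox(-0.1191) = sign(-0.1191)*max(|-0.1191| - 4.64, 0) = 0.0
prox(-1.9309) = sign(-1.9309)*max(|-1.9309| - 4.64, 0) = 0.0
prox(1.5909) = sign(1.5909)*max(|1.5909| - 4.64, 0) = 0.0
prox(x) = [0.0, 0.0, 0.0]
||prox(x)||_1 = 0.0 + 0.0 + 0.0 = 0.0


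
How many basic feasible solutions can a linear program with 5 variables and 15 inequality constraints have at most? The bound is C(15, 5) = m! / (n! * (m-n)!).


Each vertex corresponds to some choice of n active constraints out of m, so the number of vertices is at most C(m, n) = m! / (n!(m-n)!).
m = 15, n = 5
Numerator: 15 * 14 * 13 * 12 * 11
Denominator: 5! = 120
C(15, 5) = 3003


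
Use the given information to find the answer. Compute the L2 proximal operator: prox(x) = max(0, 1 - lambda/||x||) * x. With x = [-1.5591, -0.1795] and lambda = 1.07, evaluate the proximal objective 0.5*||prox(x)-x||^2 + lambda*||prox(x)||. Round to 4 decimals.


Step 1: Compute ||x||.
||x|| = 1.5694
Step 2: Compute scaling factor.
scale = max(0, 1 - 1.07/1.5694) = 0.3182
Step 3: prox(x) = [-0.4961, -0.0571]
||prox(x)|| = 0.4994
Step 4: Proximal objective.
0.5*||prox-x||^2 = 0.5725
lambda*||prox|| = 0.5344
Total = 1.1068


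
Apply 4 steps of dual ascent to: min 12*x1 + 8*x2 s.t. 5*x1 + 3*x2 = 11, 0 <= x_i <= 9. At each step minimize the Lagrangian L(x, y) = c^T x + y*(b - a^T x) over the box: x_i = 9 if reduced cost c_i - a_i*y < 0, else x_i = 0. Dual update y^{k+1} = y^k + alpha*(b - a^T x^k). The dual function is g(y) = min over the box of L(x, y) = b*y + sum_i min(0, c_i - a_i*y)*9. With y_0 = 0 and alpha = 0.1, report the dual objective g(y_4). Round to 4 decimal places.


Dual ascent for LP: min 12*x1 + 8*x2, 5*x1 + 3*x2 = 11, 0 <= x_i <= 9
Step 1: y^k = 0.0, reduced costs: (12.0, 8.0)
  x^k = (0.0, 0.0), subgradient = b - a^T x = 11.0
  y^{k+1} = 0.0 + 0.1*11.0 = 1.1
Step 2: y^k = 1.1, reduced costs: (6.5, 4.7)
  x^k = (0.0, 0.0), subgradient = b - a^T x = 11.0
  y^{k+1} = 1.1 + 0.1*11.0 = 2.2
Step 3: y^k = 2.2, reduced costs: (1.0, 1.4)
  x^k = (0.0, 0.0), subgradient = b - a^T x = 11.0
  y^{k+1} = 2.2 + 0.1*11.0 = 3.3
Step 4: y^k = 3.3, reduced costs: (-4.5, -1.9)
  x^k = (9.0, 9.0), subgradient = b - a^T x = -61.0
  y^{k+1} = 3.3 + 0.1*-61.0 = -2.8
Dual objective at y_4 = -2.8: reduced costs (26.0, 16.4), box minimizer x = (0.0, 0.0)
g(y_4) = b*y + (c1 - a1*y)*x1 + (c2 - a2*y)*x2 = 11*(-2.8) + 26.0*0.0 + 16.4*0.0 = -30.8 + 0.0 + 0.0 = -30.8


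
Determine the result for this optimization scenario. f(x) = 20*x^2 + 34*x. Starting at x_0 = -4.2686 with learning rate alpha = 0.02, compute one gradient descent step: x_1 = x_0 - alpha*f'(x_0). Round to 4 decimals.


We compute the gradient at x_0 and apply the update.
f'(x) = 40*x + 34
f'(-4.2686) = 40*-4.2686 + 34 = -136.744
x_1 = -4.2686 - 0.02*-136.744 = -1.5337


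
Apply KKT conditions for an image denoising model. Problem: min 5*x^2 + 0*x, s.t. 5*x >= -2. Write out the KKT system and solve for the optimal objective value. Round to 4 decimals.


Step 1: Try lambda = 0 (constraint inactive).
Stationarity: 2*5*x + 0 = 0
x* = 0/(2*5) = 0.0
Check constraint: 5*0.0 = 0.0 >= -2 -- satisfied.
Step 2: Compute optimal value.
f(x*) = 5*0.0^2 + 0*0.0 = 0.0


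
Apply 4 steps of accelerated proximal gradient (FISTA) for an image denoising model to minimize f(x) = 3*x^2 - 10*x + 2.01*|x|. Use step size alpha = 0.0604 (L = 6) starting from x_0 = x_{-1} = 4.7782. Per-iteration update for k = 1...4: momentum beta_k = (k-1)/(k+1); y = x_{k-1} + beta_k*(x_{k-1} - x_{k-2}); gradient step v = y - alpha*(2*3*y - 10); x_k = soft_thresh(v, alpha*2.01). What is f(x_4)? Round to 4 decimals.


FISTA on f(x) = 3*x^2 - 10*x + 2.01*|x|
L = 6, alpha = 0.0604
Iteration 1: beta = 0.0, y = 4.7782 + 0.0*(4.7782 - 4.7782) = 4.7782
  grad(y) = 18.6692, v = y - alpha*grad = 3.6506
  prox(v) = soft_thresh(3.6506, 0.1214) = 3.5292
Iteration 2: beta = 0.3333, y = 3.5292 + 0.3333*(3.5292 - 4.7782) = 3.1128
  grad(y) = 8.677, v = y - alpha*grad = 2.5887
  prox(v) = soft_thresh(2.5887, 0.1214) = 2.4673
Iteration 3: beta = 0.5, y = 2.4673 + 0.5*(2.4673 - 3.5292) = 1.9364
  grad(y) = 1.6185, v = y - alpha*grad = 1.8387
  prox(v) = soft_thresh(1.8387, 0.1214) = 1.7173
Iteration 4: beta = 0.6, y = 1.7173 + 0.6*(1.7173 - 2.4673) = 1.2672
  grad(y) = -2.3967, v = y - alpha*grad = 1.412
  prox(v) = soft_thresh(1.412, 0.1214) = 1.2906
f(x_4) = 3*1.2906^2 - 10*1.2906 + 2.01*|1.2906| = -5.3149


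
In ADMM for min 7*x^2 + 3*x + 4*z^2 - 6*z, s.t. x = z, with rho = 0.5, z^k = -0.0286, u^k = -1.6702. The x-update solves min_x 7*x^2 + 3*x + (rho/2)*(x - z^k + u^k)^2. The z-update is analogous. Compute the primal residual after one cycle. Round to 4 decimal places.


ADMM iteration with rho = 0.5, z^k = -0.0286, u^k = -1.6702
Step 1: x-update.
Minimize 7*x^2 + 3*x + (0.5/2)*(x + 0.0286 - 1.6702)^2
FOC: (2*7 + 0.5)*x = -3 + 0.5*(-0.0286 + 1.6702)
x^{k+1} = -0.1503
Step 2: z-update.
Minimize 4*z^2 - 6*z + (0.5/2)*(-0.1503 - z - 1.6702)^2
FOC: (2*4 + 0.5)*z = 6 + 0.5*(-0.1503 - 1.6702)
z^{k+1} = 0.5988
Step 3: u-update.
u^{k+1} = -1.6702 - 0.1503 - 0.5988 = -2.4193
Step 4: Primal residual = |-0.1503 - 0.5988| = 0.7491


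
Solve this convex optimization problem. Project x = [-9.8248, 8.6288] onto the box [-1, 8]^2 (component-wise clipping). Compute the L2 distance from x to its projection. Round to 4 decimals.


Project each component onto [-1, 8].
clip(-9.8248) = -1.0, clip(8.6288) = 8.0
Projection = [-1.0, 8.0]
Squared diffs: [77.8771, 0.3954]
Distance = sqrt(78.2725) = 8.8472


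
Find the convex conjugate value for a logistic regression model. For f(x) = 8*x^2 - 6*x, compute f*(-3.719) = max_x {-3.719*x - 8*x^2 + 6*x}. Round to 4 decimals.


f*(y) = sup_x {y*x - a*x^2 - b*x} = sup_x {(y-b)*x - a*x^2}
FOC: (y - b) - 2a*x = 0 => x* = (y - b)/(2a)
x* = (-3.719 + 6)/(2*8) = 0.1426
f*(-3.719) = (y-b)^2/(4a) = (-3.719 + 6)^2/(4*8)
= 5.203/32 = 0.1626


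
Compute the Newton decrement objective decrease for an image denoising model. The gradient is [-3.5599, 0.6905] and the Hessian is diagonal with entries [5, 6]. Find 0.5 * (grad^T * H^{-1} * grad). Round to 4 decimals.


Step 1: H is diagonal, so H^(-1) * g = [-0.712, 0.1151].
Step 2: g^T H^(-1) g = sum_i g_i^2 / H_ii
  = (-3.5599)^2/5 + (0.6905)^2/6
  = 2.5346 + 0.0795 = 2.614
Step 3: Objective decrease = 0.5 * g^T H^(-1) g = 1.307


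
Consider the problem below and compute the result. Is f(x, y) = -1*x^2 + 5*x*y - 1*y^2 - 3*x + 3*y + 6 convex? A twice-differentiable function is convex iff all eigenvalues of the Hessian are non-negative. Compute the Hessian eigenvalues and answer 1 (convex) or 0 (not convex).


The Hessian of f(x,y) = -1*x^2 + 5*x*y - 1*y^2 - 3*x + 3*y + 6 is:
H = [[-2, 5], [5, -2]]
Trace = -2 - 2 = -4
Determinant = -2*-2 - (5)^2 = -21
Discriminant = (-4)^2 - 4*-21 = 100.0
Eigenvalues: lambda_1 = -7.0, lambda_2 = 3.0
The function is not convex.

0


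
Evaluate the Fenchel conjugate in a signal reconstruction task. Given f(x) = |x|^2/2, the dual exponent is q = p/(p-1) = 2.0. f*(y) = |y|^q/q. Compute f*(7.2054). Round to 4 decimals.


The conjugate exponent q satisfies 1/p + 1/q = 1.
p = 2, so q = 2/(2 - 1) = 2.0
|y|^q = 7.2054^2.0 = 51.9178
f*(7.2054) = 51.9178 / 2.0 = 25.9589


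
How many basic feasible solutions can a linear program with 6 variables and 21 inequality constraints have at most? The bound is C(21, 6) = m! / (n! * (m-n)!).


Each vertex corresponds to some choice of n active constraints out of m, so the number of vertices is at most C(m, n) = m! / (n!(m-n)!).
m = 21, n = 6
Numerator: 21 * 20 * 19 * 18 * 17 * 16
Denominator: 6! = 720
C(21, 6) = 54264


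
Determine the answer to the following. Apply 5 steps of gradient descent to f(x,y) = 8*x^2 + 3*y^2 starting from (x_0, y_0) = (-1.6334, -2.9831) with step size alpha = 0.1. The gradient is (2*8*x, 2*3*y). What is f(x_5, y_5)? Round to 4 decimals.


Gradient descent on f(x,y) = 8*x^2 + 3*y^2.
Starting point: (-1.6334, -2.9831), alpha = 0.1
Step 1: grad_x = 2*8*-1.6334 = -26.1344, grad_y = 2*3*-2.9831 = -17.8986
  x_1 = -1.6334 - 0.1*-26.1344 = 0.98
  y_1 = -2.9831 - 0.1*-17.8986 = -1.1932
Step 2: grad_x = 2*8*0.98 = 15.6806, grad_y = 2*3*-1.1932 = -7.1594
  x_2 = 0.98 - 0.1*15.6806 = -0.588
  y_2 = -1.1932 - 0.1*-7.1594 = -0.4773
Step 3: grad_x = 2*8*-0.588 = -9.4084, grad_y = 2*3*-0.4773 = -2.8638
  x_3 = -0.588 - 0.1*-9.4084 = 0.3528
  y_3 = -0.4773 - 0.1*-2.8638 = -0.1909
Step 4: grad_x = 2*8*0.3528 = 5.645, grad_y = 2*3*-0.1909 = -1.1455
  x_4 = 0.3528 - 0.1*5.645 = -0.2117
  y_4 = -0.1909 - 0.1*-1.1455 = -0.0764
Step 5: grad_x = 2*8*-0.2117 = -3.387, grad_y = 2*3*-0.0764 = -0.4582
  x_5 = -0.2117 - 0.1*-3.387 = 0.127
  y_5 = -0.0764 - 0.1*-0.4582 = -0.0305
f(0.127, -0.0305) = 8*0.127^2 + 3*(-0.0305)^2 = 0.1319


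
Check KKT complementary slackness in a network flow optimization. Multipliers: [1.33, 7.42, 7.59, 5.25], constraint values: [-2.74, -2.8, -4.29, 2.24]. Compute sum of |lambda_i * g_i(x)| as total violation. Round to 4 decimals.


KKT complementary slackness check:
lambda_1 * g_1 = 1.33 * -2.74 = -3.6442
lambda_2 * g_2 = 7.42 * -2.8 = -20.776
lambda_3 * g_3 = 7.59 * -4.29 = -32.5611
lambda_4 * g_4 = 5.25 * 2.24 = 11.76
Total violation = 3.6442 + 20.776 + 32.5611 + 11.76 = 68.7413


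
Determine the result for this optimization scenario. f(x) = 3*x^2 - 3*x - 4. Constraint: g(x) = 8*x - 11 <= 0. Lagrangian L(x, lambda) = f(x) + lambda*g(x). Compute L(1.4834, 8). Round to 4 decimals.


Step 1: Evaluate f(x).
f(1.4834) = 3*1.4834^2 - 3*1.4834 - 4 = -1.8488
Step 2: Evaluate g(x).
g(1.4834) = 8*1.4834 - 11 = 0.8672
Step 3: Compute Lagrangian.
L = -1.8488 + 8*0.8672 = 5.0888


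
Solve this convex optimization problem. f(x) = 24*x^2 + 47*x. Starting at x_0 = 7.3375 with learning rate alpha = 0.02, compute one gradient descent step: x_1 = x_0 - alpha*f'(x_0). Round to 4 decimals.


We compute the gradient at x_0 and apply the update.
f'(x) = 48*x + 47
f'(7.3375) = 48*7.3375 + 47 = 399.2
x_1 = 7.3375 - 0.02*399.2 = -0.6465


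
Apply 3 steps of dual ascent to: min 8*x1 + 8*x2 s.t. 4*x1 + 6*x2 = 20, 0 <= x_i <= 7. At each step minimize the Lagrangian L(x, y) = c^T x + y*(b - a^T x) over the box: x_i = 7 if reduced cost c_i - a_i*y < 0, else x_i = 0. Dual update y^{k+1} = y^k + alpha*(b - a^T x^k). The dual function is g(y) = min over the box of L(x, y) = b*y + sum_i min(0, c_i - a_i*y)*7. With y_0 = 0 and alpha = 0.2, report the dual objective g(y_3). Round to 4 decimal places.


Dual ascent for LP: min 8*x1 + 8*x2, 4*x1 + 6*x2 = 20, 0 <= x_i <= 7
Step 1: y^k = 0.0, reduced costs: (8.0, 8.0)
  x^k = (0.0, 0.0), subgradient = b - a^T x = 20.0
  y^{k+1} = 0.0 + 0.2*20.0 = 4.0
Step 2: y^k = 4.0, reduced costs: (-8.0, -16.0)
  x^k = (7.0, 7.0), subgradient = b - a^T x = -50.0
  y^{k+1} = 4.0 + 0.2*-50.0 = -6.0
Step 3: y^k = -6.0, reduced costs: (32.0, 44.0)
  x^k = (0.0, 0.0), subgradient = b - a^T x = 20.0
  y^{k+1} = -6.0 + 0.2*20.0 = -2.0
Dual objective at y_3 = -2.0: reduced costs (16.0, 20.0), box minimizer x = (0.0, 0.0)
g(y_3) = b*y + (c1 - a1*y)*x1 + (c2 - a2*y)*x2 = 20*(-2.0) + 16.0*0.0 + 20.0*0.0 = -40.0 + 0.0 + 0.0 = -40.0
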